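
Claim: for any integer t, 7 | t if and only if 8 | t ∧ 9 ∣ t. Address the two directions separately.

Forward direction. This fails: take t = 7. Certainly 7 ∣ 7, but 8 ∤ 7.

Converse. This fails: take t = 72. Both 8 ∣ 72 and 9 ∣ 72, yet 72 is not a multiple of 7 (since 72 = 10·7 + 2), so 7 ∤ 72.

Neither direction holds.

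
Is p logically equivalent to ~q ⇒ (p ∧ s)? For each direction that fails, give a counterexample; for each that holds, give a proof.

(→) This fails. Under s = F, q = F, p = T, the left side is true but the right side is false.

(←) This fails. Under s = F, q = T, p = F, the left side is false but the right side is true.

Neither implication holds.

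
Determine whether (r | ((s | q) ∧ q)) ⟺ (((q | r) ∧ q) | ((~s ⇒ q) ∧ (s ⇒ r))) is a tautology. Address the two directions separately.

(⟸) Assume the antecedent. If q is true, r | ((s | q) ∧ q) reduces to true regardless of the other variables. If q is false, the antecedent forces (s = T, q = F, r = T), and r | ((s | q) ∧ q) holds there. Either way r | ((s | q) ∧ q) holds.

(⟹) This fails. Under s = F, q = F, r = T, the left side is true but the right side is false.

Only the reverse direction holds.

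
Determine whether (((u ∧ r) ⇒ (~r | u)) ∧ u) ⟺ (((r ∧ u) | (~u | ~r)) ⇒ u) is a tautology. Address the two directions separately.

[⇒] Assume the antecedent. If r is true, the antecedent forces (r = T, u = T), and ((r ∧ u) | (~u | ~r)) ⇒ u holds there. If r is false, the antecedent forces (r = F, u = T), and ((r ∧ u) | (~u | ~r)) ⇒ u holds there. Either way ((r ∧ u) | (~u | ~r)) ⇒ u holds.

[⇐] Assume the antecedent. If r is true, the antecedent forces (r = T, u = T), and ((u ∧ r) ⇒ (~r | u)) ∧ u holds there. If r is false, the antecedent forces (r = F, u = T), and ((u ∧ r) ⇒ (~r | u)) ∧ u holds there. Either way ((u ∧ r) ⇒ (~r | u)) ∧ u holds.

Both directions hold; the statement is true.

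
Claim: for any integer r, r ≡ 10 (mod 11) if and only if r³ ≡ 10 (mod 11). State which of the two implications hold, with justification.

Forward direction. Suppose r ≡ 10 (mod 11). Write r = 11j + 10. Then (11j + 10)³ = 1331j³ + 3630j² + 3300j + 1000 = 11(121j³ + 330j² + 300j + 90) + 10, so r³ ≡ 10 (mod 11).

Converse. Suppose r³ ≡ 10 (mod 11). The only residue r in {0, …, 10} with r³ ≡ 10 (mod 11) is r = 10, so r ≡ 10 (mod 11).

Both implications hold.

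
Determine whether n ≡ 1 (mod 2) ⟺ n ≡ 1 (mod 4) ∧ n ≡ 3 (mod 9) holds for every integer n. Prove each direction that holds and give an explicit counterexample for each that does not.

[⇒] This fails: n = 1 gives 1 ≡ 1 (mod 2) but 1 ≡ 1 (mod 9), so the conjunction on the right does not hold.

[⇐] Conversely, if n ≡ 1 (mod 4) and n ≡ 3 (mod 9), then by the Chinese remainder theorem n ≡ 21 (mod 36). Since 21 ≡ 1 (mod 2) and 2 ∣ 36, we get n ≡ 1 (mod 2).

The forward direction fails; the converse holds.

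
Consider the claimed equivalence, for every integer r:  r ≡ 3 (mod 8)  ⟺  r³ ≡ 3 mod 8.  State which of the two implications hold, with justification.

Both implications hold.

(→) Suppose r ≡ 3 (mod 8). Write r = 8j + 3. Then (8j + 3)³ = 512j³ + 576j² + 216j + 27 = 8(64j³ + 72j² + 27j + 3) + 3, so r³ ≡ 3 (mod 8).

(←) Conversely, suppose r³ ≡ 3 (mod 8). The only residue r in {0, …, 7} with r³ ≡ 3 (mod 8) is r = 3, so r ≡ 3 (mod 8).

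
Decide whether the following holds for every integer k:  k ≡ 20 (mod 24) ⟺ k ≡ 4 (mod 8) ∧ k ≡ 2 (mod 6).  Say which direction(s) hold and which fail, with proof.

(⇒) Suppose k ≡ 20 (mod 24); write k = 24j + 20. Since 8 ∣ 24, reducing mod 8 gives k ≡ 20 ≡ 4 (mod 8); since 6 ∣ 24, reducing mod 6 gives k ≡ 20 ≡ 2 (mod 6).

(⇐) Conversely, if k ≡ 4 (mod 8) and k ≡ 2 (mod 6), then by the Chinese remainder theorem k ≡ 20 (mod 24). This is exactly k ≡ 20 (mod 24).

Both implications hold.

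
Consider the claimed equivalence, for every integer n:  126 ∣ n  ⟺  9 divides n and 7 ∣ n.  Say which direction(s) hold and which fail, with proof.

Converse. This fails: take n = 63. Both 9 ∣ 63 and 7 ∣ 63, yet 63 is not a multiple of 126 (since 63 = 0·126 + 63), so 126 ∤ 63.

Forward direction. If 126 ∣ n, write n = 126q. Since 126 = 14·9, n = 9·(14q), so 9 ∣ n; and since 126 = 18·7, n = 7·(18q), so 7 ∣ n.

Only the forward direction holds.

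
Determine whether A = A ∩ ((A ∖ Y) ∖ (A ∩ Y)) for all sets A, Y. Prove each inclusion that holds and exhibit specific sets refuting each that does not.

(⊇) Let x ∈ A ∩ ((A ∖ Y) ∖ (A ∩ Y)). Then x ∈ A and x ∉ Y, from which x ∈ A.

(⊆) This inclusion fails. Take A = {1}, Y = {1}; then 1 ∈ A but 1 ∉ A ∩ ((A ∖ Y) ∖ (A ∩ Y)).

Only the reverse inclusion holds.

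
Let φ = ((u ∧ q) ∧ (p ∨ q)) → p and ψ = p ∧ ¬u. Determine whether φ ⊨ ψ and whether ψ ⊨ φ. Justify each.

Only the reverse direction holds.

(⟸) Assume the antecedent. If p is true, ((u ∧ q) ∧ (p ∨ q)) → p reduces to true regardless of the other variables. If p is false, the antecedent cannot hold. Either way ((u ∧ q) ∧ (p ∨ q)) → p holds.

(⟹) This fails. Under p = F, u = F, q = F, the left side is true but the right side is false.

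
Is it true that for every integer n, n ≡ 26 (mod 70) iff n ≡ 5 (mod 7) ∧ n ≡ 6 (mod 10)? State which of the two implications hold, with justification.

(⇒) Suppose n ≡ 26 (mod 70); write n = 70j + 26. Since 7 ∣ 70, reducing mod 7 gives n ≡ 26 ≡ 5 (mod 7); since 10 ∣ 70, reducing mod 10 gives n ≡ 26 ≡ 6 (mod 10).

(⇐) Conversely, if n ≡ 5 (mod 7) and n ≡ 6 (mod 10), then by the Chinese remainder theorem n ≡ 26 (mod 70). This is exactly n ≡ 26 (mod 70).

Both directions hold; the statement is true.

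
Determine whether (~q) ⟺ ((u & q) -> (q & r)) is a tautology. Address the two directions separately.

Forward direction. Assume the antecedent. If r is true, (u & q) -> (q & r) reduces to true regardless of the other variables. If r is false, the antecedent forces (r = F, u = F, q = F) or (r = F, u = T, q = F), and (u & q) -> (q & r) holds there. Either way (u & q) -> (q & r) holds.

Converse. This fails. Under r = F, u = F, q = T, the left side is false but the right side is true.

The forward direction holds; the converse fails.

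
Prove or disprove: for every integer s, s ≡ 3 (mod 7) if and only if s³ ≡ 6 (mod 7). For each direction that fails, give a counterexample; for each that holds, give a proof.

(⟸) This fails: take s = 5. Then 5³ = 125 ≡ 6 (mod 7), yet 5 ≡ 5 (mod 7), not 3.

(⟹) Suppose s ≡ 3 (mod 7). Write s = 7j + 3. Then (7j + 3)³ = 343j³ + 441j² + 189j + 27 = 7(49j³ + 63j² + 27j + 3) + 6, so s³ ≡ 6 (mod 7).

(⇒) holds; (⇐) fails.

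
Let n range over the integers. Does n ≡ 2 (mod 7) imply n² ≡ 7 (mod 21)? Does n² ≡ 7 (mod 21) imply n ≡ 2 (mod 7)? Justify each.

(⟹) This fails: take n = 2. Then 2 ≡ 2 (mod 7), but 2² = 4 ≡ 4 (mod 21), not 7.

(⟸) This fails: take n = 7. Then 7² = 49 ≡ 7 (mod 21), yet 7 ≡ 0 (mod 7), not 2.

Both directions fail.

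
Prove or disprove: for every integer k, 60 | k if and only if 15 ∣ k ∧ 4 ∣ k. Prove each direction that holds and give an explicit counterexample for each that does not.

The biconditional holds.

(⟸) Suppose 15 ∣ k and 4 ∣ k. Any common multiple of 15 and 4 is a multiple of their lcm; here gcd(15, 4) = 1, so lcm(15, 4) = 15·4 = 60, so 60 ∣ k.

(⟹) If 60 ∣ k, write k = 60q. Since 60 = 4·15, k = 15·(4q), so 15 ∣ k; and since 60 = 15·4, k = 4·(15q), so 4 ∣ k.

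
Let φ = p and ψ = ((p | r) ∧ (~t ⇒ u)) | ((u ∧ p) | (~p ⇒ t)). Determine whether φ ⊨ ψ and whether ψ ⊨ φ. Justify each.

Forward direction. Assume the antecedent. If p is true, the consequent reduces to true regardless of the other variables. If p is false, the antecedent cannot hold. Either way the consequent holds.

Converse. This fails. Under u = F, t = T, p = F, r = F, the left side is false but the right side is true.

Only the forward implication holds.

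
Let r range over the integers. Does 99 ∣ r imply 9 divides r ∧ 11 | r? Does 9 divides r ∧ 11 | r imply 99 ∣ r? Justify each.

(→) If 99 ∣ r, write r = 99q. Since 99 = 11·9, r = 9·(11q), so 9 ∣ r; and since 99 = 9·11, r = 11·(9q), so 11 ∣ r.

(←) Suppose 9 ∣ r and 11 ∣ r. Any common multiple of 9 and 11 is a multiple of their lcm; here gcd(9, 11) = 1, so lcm(9, 11) = 9·11 = 99, so 99 ∣ r.

Both directions hold; the statement is true.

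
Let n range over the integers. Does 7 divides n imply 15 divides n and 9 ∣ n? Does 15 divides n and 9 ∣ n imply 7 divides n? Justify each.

(⟹) This fails: take n = 7. Certainly 7 ∣ 7, but 15 ∤ 7.

(⟸) This fails: take n = 45. Both 15 ∣ 45 and 9 ∣ 45, yet 45 is not a multiple of 7 (since 45 = 6·7 + 3), so 7 ∤ 45.

Neither direction holds.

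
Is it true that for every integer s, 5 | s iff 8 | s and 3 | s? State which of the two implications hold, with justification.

Neither direction holds.

(→) This fails: take s = 5. Certainly 5 ∣ 5, but 8 ∤ 5.

(←) This fails: take s = 24. Both 8 ∣ 24 and 3 ∣ 24, yet 24 is not a multiple of 5 (since 24 = 4·5 + 4), so 5 ∤ 24.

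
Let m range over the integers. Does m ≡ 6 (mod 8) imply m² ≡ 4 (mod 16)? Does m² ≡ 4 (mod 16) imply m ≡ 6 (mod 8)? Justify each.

(⇒) Suppose m ≡ 6 (mod 8). Working modulo 16, m ∈ {6, 14}; for each such r, r² ≡ 4 (mod 16).

(⇐) This fails: take m = 2. Then 2² = 4 ≡ 4 (mod 16), yet 2 ≡ 2 (mod 8), not 6.

Only the forward implication holds.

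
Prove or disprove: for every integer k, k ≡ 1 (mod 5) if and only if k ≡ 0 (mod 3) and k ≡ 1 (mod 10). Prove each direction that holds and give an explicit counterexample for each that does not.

(⇒) fails; (⇐) holds.

(⟹) This fails: k = 1 gives 1 ≡ 1 (mod 5) but 1 ≡ 1 (mod 3), so the conjunction on the right does not hold.

(⟸) Conversely, if k ≡ 0 (mod 3) and k ≡ 1 (mod 10), then by the Chinese remainder theorem k ≡ 21 (mod 30). Since 21 ≡ 1 (mod 5) and 5 ∣ 30, we get k ≡ 1 (mod 5).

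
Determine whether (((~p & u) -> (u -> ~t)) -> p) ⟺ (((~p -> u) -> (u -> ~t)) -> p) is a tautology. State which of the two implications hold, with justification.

The biconditional holds.

[⇒] Assume the antecedent. If p is true, ((~p -> u) -> (u -> ~t)) -> p reduces to true regardless of the other variables. If p is false, the antecedent forces (p = F, t = T, u = T), and ((~p -> u) -> (u -> ~t)) -> p holds there. Either way ((~p -> u) -> (u -> ~t)) -> p holds.

[⇐] Assume the antecedent. If p is true, ((~p & u) -> (u -> ~t)) -> p reduces to true regardless of the other variables. If p is false, the antecedent forces (p = F, t = T, u = T), and ((~p & u) -> (u -> ~t)) -> p holds there. Either way ((~p & u) -> (u -> ~t)) -> p holds.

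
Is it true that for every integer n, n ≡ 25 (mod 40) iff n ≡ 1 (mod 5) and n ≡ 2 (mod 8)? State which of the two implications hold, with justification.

Neither implication holds.

(⟹) This fails: n = 25 gives 25 ≡ 25 (mod 40) but 25 ≡ 0 (mod 5), so the conjunction on the right does not hold.

(⟸) This fails: n = 26 satisfies both congruences on the right (26 ≡ 1 mod 5 and 26 ≡ 2 mod 8) yet 26 ≡ 26 (mod 40), not 25.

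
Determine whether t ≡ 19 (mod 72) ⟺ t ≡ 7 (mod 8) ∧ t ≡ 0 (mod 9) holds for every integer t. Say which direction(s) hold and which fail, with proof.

Both directions fail.

(→) This fails: t = 19 gives 19 ≡ 19 (mod 72) but 19 ≡ 3 (mod 8), so the conjunction on the right does not hold.

(←) This fails: t = 63 satisfies both congruences on the right (63 ≡ 7 mod 8 and 63 ≡ 0 mod 9) yet 63 ≡ 63 (mod 72), not 19.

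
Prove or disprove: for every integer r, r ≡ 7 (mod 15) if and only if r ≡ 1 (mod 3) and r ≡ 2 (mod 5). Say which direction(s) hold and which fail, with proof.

Both implications hold.

(⇒) Suppose r ≡ 7 (mod 15); write r = 15j + 7. Since 3 ∣ 15, reducing mod 3 gives r ≡ 7 ≡ 1 (mod 3); since 5 ∣ 15, reducing mod 5 gives r ≡ 7 ≡ 2 (mod 5).

(⇐) Conversely, if r ≡ 1 (mod 3) and r ≡ 2 (mod 5), then by the Chinese remainder theorem r ≡ 7 (mod 15). This is exactly r ≡ 7 (mod 15).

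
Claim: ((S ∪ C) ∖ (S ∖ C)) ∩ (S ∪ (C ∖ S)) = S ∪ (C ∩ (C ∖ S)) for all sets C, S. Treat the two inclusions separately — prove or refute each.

(⊆) holds; (⊇) fails.

Forward inclusion. Let x ∈ ((S ∪ C) ∖ (S ∖ C)) ∩ (S ∪ (C ∖ S)). Then either x ∈ C and x ∉ S; or x ∈ C ∩ S. In each case x ∈ S ∪ (C ∩ (C ∖ S)), so ((S ∪ C) ∖ (S ∖ C)) ∩ (S ∪ (C ∖ S)) ⊆ S ∪ (C ∩ (C ∖ S)).

Reverse inclusion. This inclusion fails. Take C = ∅, S = {1}; then 1 ∈ S ∪ (C ∩ (C ∖ S)) but 1 ∉ ((S ∪ C) ∖ (S ∖ C)) ∩ (S ∪ (C ∖ S)).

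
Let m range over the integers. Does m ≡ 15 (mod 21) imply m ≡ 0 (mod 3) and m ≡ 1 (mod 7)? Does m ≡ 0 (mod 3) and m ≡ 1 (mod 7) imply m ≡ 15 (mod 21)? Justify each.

(→) Suppose m ≡ 15 (mod 21); write m = 21j + 15. Since 3 ∣ 21, reducing mod 3 gives m ≡ 15 ≡ 0 (mod 3); since 7 ∣ 21, reducing mod 7 gives m ≡ 15 ≡ 1 (mod 7).

(←) Conversely, if m ≡ 0 (mod 3) and m ≡ 1 (mod 7), then by the Chinese remainder theorem m ≡ 15 (mod 21). This is exactly m ≡ 15 (mod 21).

Both implications hold.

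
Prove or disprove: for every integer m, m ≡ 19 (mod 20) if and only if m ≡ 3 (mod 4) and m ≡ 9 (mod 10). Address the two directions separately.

Both implications hold.

(⟹) Suppose m ≡ 19 (mod 20); write m = 20j + 19. Since 4 ∣ 20, reducing mod 4 gives m ≡ 19 ≡ 3 (mod 4); since 10 ∣ 20, reducing mod 10 gives m ≡ 19 ≡ 9 (mod 10).

(⟸) Conversely, if m ≡ 3 (mod 4) and m ≡ 9 (mod 10), then by the Chinese remainder theorem m ≡ 19 (mod 20). This is exactly m ≡ 19 (mod 20).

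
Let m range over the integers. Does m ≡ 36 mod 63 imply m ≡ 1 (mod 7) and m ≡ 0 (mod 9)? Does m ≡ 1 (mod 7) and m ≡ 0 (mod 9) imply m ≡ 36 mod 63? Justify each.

Equivalent; both directions hold.

(⟹) Suppose m ≡ 36 (mod 63); write m = 63j + 36. Since 7 ∣ 63, reducing mod 7 gives m ≡ 36 ≡ 1 (mod 7); since 9 ∣ 63, reducing mod 9 gives m ≡ 36 ≡ 0 (mod 9).

(⟸) Conversely, if m ≡ 1 (mod 7) and m ≡ 0 (mod 9), then by the Chinese remainder theorem m ≡ 36 (mod 63). This is exactly m ≡ 36 (mod 63).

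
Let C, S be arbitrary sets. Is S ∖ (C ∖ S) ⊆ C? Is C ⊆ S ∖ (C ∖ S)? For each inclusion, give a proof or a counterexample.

Forward inclusion. This inclusion fails. Take C = ∅, S = {1}; then 1 ∈ S ∖ (C ∖ S) but 1 ∉ C.

Reverse inclusion. This inclusion fails. Take C = {1}, S = ∅; then 1 ∈ C but 1 ∉ S ∖ (C ∖ S).

(⊆) fails and (⊇) fails.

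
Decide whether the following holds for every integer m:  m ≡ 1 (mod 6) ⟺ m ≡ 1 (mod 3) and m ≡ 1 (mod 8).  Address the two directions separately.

Only the reverse direction holds.

(⟹) This fails: m = 19 gives 19 ≡ 1 (mod 6) but 19 ≡ 3 (mod 8), so the conjunction on the right does not hold.

(⟸) Conversely, if m ≡ 1 (mod 3) and m ≡ 1 (mod 8), then by the Chinese remainder theorem m ≡ 1 (mod 24). Since 1 ≡ 1 (mod 6) and 6 ∣ 24, we get m ≡ 1 (mod 6).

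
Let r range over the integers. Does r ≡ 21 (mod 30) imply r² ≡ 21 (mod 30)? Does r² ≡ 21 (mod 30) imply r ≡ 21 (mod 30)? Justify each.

Only the forward direction holds.

[⇐] This fails: take r = 9. Then 9² = 81 ≡ 21 (mod 30), yet 9 ≡ 9 (mod 30), not 21.

[⇒] Suppose r ≡ 21 (mod 30). Write r = 30j + 21. Then (30j + 21)² = 900j² + 1260j + 441 = 30(30j² + 42j + 14) + 21, so r² ≡ 21 (mod 30).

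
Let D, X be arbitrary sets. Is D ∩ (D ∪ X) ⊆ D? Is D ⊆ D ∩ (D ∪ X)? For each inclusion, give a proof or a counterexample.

Both inclusions hold; the sets are equal.

(⊇) Let x ∈ D. Then either x ∈ D and x ∉ X; or x ∈ D ∩ X. In each case x ∈ D ∩ (D ∪ X), so D ⊆ D ∩ (D ∪ X).

(⊆) Let x ∈ D ∩ (D ∪ X). Then either x ∈ D and x ∉ X; or x ∈ D ∩ X. In each case x ∈ D, so D ∩ (D ∪ X) ⊆ D.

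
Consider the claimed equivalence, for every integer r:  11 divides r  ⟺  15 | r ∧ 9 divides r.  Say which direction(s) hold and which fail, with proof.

Neither implication holds.

(⟹) This fails: take r = 11. Certainly 11 ∣ 11, but 15 ∤ 11.

(⟸) This fails: take r = 45. Both 15 ∣ 45 and 9 ∣ 45, yet 45 is not a multiple of 11 (since 45 = 4·11 + 1), so 11 ∤ 45.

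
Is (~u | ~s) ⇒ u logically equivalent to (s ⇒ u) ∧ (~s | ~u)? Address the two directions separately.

Neither implication holds.

(⇒) This fails. Under s = T, u = T, the left side is true but the right side is false.

(⇐) This fails. Under s = F, u = F, the left side is false but the right side is true.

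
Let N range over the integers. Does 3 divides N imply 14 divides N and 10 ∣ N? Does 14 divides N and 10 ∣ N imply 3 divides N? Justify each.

Forward direction. This fails: take N = 3. Certainly 3 ∣ 3, but 14 ∤ 3.

Converse. This fails: take N = 70. Both 14 ∣ 70 and 10 ∣ 70, yet 70 is not a multiple of 3 (since 70 = 23·3 + 1), so 3 ∤ 70.

(⇒) fails and (⇐) fails.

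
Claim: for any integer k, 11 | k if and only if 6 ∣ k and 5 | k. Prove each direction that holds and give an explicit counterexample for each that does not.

(⟹) This fails: take k = 11. Certainly 11 ∣ 11, but 6 ∤ 11.

(⟸) This fails: take k = 30. Both 6 ∣ 30 and 5 ∣ 30, yet 30 is not a multiple of 11 (since 30 = 2·11 + 8), so 11 ∤ 30.

(⇒) fails and (⇐) fails.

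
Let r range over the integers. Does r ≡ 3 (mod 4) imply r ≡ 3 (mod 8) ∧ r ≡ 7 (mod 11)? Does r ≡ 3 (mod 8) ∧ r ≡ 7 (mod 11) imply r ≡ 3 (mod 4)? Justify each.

(⇐) If r ≡ 3 (mod 8) and r ≡ 7 (mod 11), then by the Chinese remainder theorem r ≡ 51 (mod 88). Since 51 ≡ 3 (mod 4) and 4 ∣ 88, we get r ≡ 3 (mod 4).

(⇒) This fails: r = 3 gives 3 ≡ 3 (mod 4) but 3 ≡ 3 (mod 11), so the conjunction on the right does not hold.

Not equivalent: only (⇐) holds.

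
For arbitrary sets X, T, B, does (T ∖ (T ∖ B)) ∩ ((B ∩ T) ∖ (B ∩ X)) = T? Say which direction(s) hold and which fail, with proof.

Forward inclusion. Let x ∈ (T ∖ (T ∖ B)) ∩ ((B ∩ T) ∖ (B ∩ X)). Then x ∈ T ∩ B and x ∉ X, from which x ∈ T.

Reverse inclusion. This inclusion fails. Take X = ∅, T = {1}, B = ∅; then 1 ∈ T but 1 ∉ (T ∖ (T ∖ B)) ∩ ((B ∩ T) ∖ (B ∩ X)).

Only the forward inclusion holds.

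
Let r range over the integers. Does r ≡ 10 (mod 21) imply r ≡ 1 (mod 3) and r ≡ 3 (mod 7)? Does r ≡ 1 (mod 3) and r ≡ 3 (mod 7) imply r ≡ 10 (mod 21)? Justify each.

Both directions hold.

(⟸) If r ≡ 1 (mod 3) and r ≡ 3 (mod 7), then by the Chinese remainder theorem r ≡ 10 (mod 21). This is exactly r ≡ 10 (mod 21).

(⟹) Suppose r ≡ 10 (mod 21); write r = 21j + 10. Since 3 ∣ 21, reducing mod 3 gives r ≡ 10 ≡ 1 (mod 3); since 7 ∣ 21, reducing mod 7 gives r ≡ 10 ≡ 3 (mod 7).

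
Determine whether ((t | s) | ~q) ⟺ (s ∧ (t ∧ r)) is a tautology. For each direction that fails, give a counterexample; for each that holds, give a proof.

Only the reverse direction holds.

(⟹) This fails. Under t = F, q = F, s = F, r = F, the left side is true but the right side is false.

(⟸) Assume the antecedent. If t is true, (t | s) | ~q reduces to true regardless of the other variables. If t is false, the antecedent cannot hold. Either way (t | s) | ~q holds.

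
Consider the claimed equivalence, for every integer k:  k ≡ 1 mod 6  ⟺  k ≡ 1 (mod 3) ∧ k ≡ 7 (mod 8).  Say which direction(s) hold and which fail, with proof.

Not equivalent: only (⇐) holds.

[⇐] If k ≡ 1 (mod 3) and k ≡ 7 (mod 8), then by the Chinese remainder theorem k ≡ 7 (mod 24). Since 7 ≡ 1 (mod 6) and 6 ∣ 24, we get k ≡ 1 (mod 6).

[⇒] This fails: k = 1 gives 1 ≡ 1 (mod 6) but 1 ≡ 1 (mod 8), so the conjunction on the right does not hold.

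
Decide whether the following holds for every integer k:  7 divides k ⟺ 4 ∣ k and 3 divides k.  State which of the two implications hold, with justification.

(⇒) fails and (⇐) fails.

(⟹) This fails: take k = 7. Certainly 7 ∣ 7, but 4 ∤ 7.

(⟸) This fails: take k = 12. Both 4 ∣ 12 and 3 ∣ 12, yet 12 is not a multiple of 7 (since 12 = 1·7 + 5), so 7 ∤ 12.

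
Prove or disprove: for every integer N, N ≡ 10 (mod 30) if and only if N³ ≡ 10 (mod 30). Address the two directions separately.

Both directions hold.

(→) Suppose N ≡ 10 (mod 30). Write N = 30j + 10. Then (30j + 10)³ = 27000j³ + 27000j² + 9000j + 1000 = 30(900j³ + 900j² + 300j + 33) + 10, so N³ ≡ 10 (mod 30).

(←) Conversely, suppose N³ ≡ 10 (mod 30). The only residue r in {0, …, 29} with r³ ≡ 10 (mod 30) is r = 10, so N ≡ 10 (mod 30).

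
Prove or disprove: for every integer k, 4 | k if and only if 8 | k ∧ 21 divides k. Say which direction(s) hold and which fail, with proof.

Forward direction. This fails: take k = 4. Certainly 4 ∣ 4, but 8 ∤ 4.

Converse. Suppose 8 ∣ k and 21 ∣ k. Any common multiple of 8 and 21 is a multiple of their lcm; here gcd(8, 21) = 1, so lcm(8, 21) = 8·21 = 168, so 168 ∣ k. Since 4 ∣ 168, it follows that 4 ∣ k.

Only the converse holds.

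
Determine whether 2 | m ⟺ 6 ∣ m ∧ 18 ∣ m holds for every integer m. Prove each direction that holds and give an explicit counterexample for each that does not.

[⇒] This fails: take m = 2. Certainly 2 ∣ 2, but 6 ∤ 2.

[⇐] Suppose 6 ∣ m and 18 ∣ m. Any common multiple of 6 and 18 is a multiple of their lcm; here lcm(6, 18) = 6·18/gcd(6, 18) = 108/6 = 18, so 18 ∣ m. Since 2 ∣ 18, it follows that 2 ∣ m.

Only the reverse direction holds.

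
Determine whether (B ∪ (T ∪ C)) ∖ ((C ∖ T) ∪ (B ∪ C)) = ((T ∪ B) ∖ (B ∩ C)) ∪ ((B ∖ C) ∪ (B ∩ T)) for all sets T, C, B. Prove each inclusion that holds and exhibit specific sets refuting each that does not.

Forward inclusion. Let x ∈ (B ∪ (T ∪ C)) ∖ ((C ∖ T) ∪ (B ∪ C)). Then x ∈ T and x ∉ C, B, from which x ∈ ((T ∪ B) ∖ (B ∩ C)) ∪ ((B ∖ C) ∪ (B ∩ T)).

Reverse inclusion. This inclusion fails. Take T = {1}, C = {1}, B = ∅; then 1 ∈ ((T ∪ B) ∖ (B ∩ C)) ∪ ((B ∖ C) ∪ (B ∩ T)) but 1 ∉ (B ∪ (T ∪ C)) ∖ ((C ∖ T) ∪ (B ∪ C)).

(⊆) holds; (⊇) fails.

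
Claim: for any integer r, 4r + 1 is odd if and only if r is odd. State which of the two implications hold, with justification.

(⇒) This fails: take r = 0. Then 4r + 1 = 1, which is odd, yet r = 0 is even, not odd.

(⇐) Suppose r is odd. Since 4 is even, 4r is even for every r, so 4r + 1 has the same parity as 1, which is odd. Hence 4r + 1 is odd.

(⇒) fails; (⇐) holds.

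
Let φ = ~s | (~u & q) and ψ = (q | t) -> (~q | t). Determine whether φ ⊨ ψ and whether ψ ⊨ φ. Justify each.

[⇒] This fails. Under t = F, s = F, u = F, q = T, the left side is true but the right side is false.

[⇐] This fails. Under t = F, s = T, u = F, q = F, the left side is false but the right side is true.

Neither implication holds.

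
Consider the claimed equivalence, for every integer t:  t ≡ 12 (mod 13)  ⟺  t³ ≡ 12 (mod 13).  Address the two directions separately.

(⇒) Suppose t ≡ 12 (mod 13). Write t = 13j + 12. Then (13j + 12)³ = 2197j³ + 6084j² + 5616j + 1728 = 13(169j³ + 468j² + 432j + 132) + 12, so t³ ≡ 12 (mod 13).

(⇐) This fails: take t = 4. Then 4³ = 64 ≡ 12 (mod 13), yet 4 ≡ 4 (mod 13), not 12.

Only the forward implication holds.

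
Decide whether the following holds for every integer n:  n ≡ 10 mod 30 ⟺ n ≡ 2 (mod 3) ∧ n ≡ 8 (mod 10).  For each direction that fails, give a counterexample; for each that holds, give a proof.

(⇒) This fails: n = 10 gives 10 ≡ 10 (mod 30) but 10 ≡ 1 (mod 3), so the conjunction on the right does not hold.

(⇐) This fails: n = 8 satisfies both congruences on the right (8 ≡ 2 mod 3 and 8 ≡ 8 mod 10) yet 8 ≡ 8 (mod 30), not 10.

Neither direction holds.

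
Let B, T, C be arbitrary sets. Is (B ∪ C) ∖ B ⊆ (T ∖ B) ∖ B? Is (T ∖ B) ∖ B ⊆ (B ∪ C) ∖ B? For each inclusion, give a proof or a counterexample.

(⊆) fails and (⊇) fails.

(⟹) This inclusion fails. Take B = ∅, T = ∅, C = {1}; then 1 ∈ (B ∪ C) ∖ B but 1 ∉ (T ∖ B) ∖ B.

(⟸) This inclusion fails. Take B = ∅, T = {1}, C = ∅; then 1 ∈ (T ∖ B) ∖ B but 1 ∉ (B ∪ C) ∖ B.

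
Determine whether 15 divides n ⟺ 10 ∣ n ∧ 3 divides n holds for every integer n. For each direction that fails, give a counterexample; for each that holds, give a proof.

The forward direction fails; the converse holds.

(⟸) Suppose 10 ∣ n and 3 ∣ n. Any common multiple of 10 and 3 is a multiple of their lcm; here gcd(10, 3) = 1, so lcm(10, 3) = 10·3 = 30, so 30 ∣ n. Since 15 ∣ 30, it follows that 15 ∣ n.

(⟹) This fails: take n = 15. Certainly 15 ∣ 15, but 10 ∤ 15.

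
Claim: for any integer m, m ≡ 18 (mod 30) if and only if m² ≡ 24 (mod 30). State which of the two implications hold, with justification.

Only the forward implication holds.

(→) Suppose m ≡ 18 (mod 30). Write m = 30j + 18. Then (30j + 18)² = 900j² + 1080j + 324 = 30(30j² + 36j + 10) + 24, so m² ≡ 24 (mod 30).

(←) This fails: take m = 12. Then 12² = 144 ≡ 24 (mod 30), yet 12 ≡ 12 (mod 30), not 18.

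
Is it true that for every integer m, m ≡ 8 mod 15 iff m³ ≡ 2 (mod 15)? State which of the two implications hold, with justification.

Both directions hold.

Forward direction. Suppose m ≡ 8 mod 15. Write m = 15j + 8. Then (15j + 8)³ = 3375j³ + 5400j² + 2880j + 512 = 15(225j³ + 360j² + 192j + 34) + 2, so m³ ≡ 2 (mod 15).

Converse. Suppose m³ ≡ 2 (mod 15). The only residue r in {0, …, 14} with r³ ≡ 2 (mod 15) is r = 8, so m ≡ 8 (mod 15).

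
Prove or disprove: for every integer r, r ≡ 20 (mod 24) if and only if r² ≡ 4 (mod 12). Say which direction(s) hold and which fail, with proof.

(⇐) This fails: take r = 2. Then 2² = 4 ≡ 4 (mod 12), yet 2 ≡ 2 (mod 24), not 20.

(⇒) Suppose r ≡ 20 (mod 24). Then r² ≡ 20² = 400 (mod 24), and since 12 ∣ 24, also r² ≡ 4 (mod 12).

Only the forward direction holds.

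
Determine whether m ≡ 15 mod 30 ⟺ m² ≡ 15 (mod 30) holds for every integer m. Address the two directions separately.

Both directions hold.

(→) Suppose m ≡ 15 mod 30. Write m = 30j + 15. Then (30j + 15)² = 900j² + 900j + 225 = 30(30j² + 30j + 7) + 15, so m² ≡ 15 (mod 30).

(←) Conversely, suppose m² ≡ 15 (mod 30). The only residue r in {0, …, 29} with r² ≡ 15 (mod 30) is r = 15, so m ≡ 15 (mod 30).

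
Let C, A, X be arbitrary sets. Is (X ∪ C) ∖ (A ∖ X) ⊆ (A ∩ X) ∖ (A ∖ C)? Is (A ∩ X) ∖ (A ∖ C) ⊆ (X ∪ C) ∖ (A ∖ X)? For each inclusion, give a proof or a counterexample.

Forward inclusion. This inclusion fails. Take C = {1}, A = ∅, X = ∅; then 1 ∈ (X ∪ C) ∖ (A ∖ X) but 1 ∉ (A ∩ X) ∖ (A ∖ C).

Reverse inclusion. Let x ∈ (A ∩ X) ∖ (A ∖ C). Then x ∈ C ∩ A ∩ X, from which x ∈ (X ∪ C) ∖ (A ∖ X).

(⊆) fails; (⊇) holds.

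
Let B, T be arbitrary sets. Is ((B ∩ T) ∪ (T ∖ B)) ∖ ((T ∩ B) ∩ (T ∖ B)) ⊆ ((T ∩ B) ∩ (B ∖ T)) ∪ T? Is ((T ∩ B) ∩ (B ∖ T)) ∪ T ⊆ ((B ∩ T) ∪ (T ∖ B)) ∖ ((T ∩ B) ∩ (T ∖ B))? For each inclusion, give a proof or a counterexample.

(⊆) Let x ∈ ((B ∩ T) ∪ (T ∖ B)) ∖ ((T ∩ B) ∩ (T ∖ B)). Then either x ∈ T and x ∉ B; or x ∈ B ∩ T. In each case x ∈ ((T ∩ B) ∩ (B ∖ T)) ∪ T, so ((B ∩ T) ∪ (T ∖ B)) ∖ ((T ∩ B) ∩ (T ∖ B)) ⊆ ((T ∩ B) ∩ (B ∖ T)) ∪ T.

(⊇) Let x ∈ ((T ∩ B) ∩ (B ∖ T)) ∪ T. Then either x ∈ T and x ∉ B; or x ∈ B ∩ T. In each case x ∈ ((B ∩ T) ∪ (T ∖ B)) ∖ ((T ∩ B) ∩ (T ∖ B)), so ((T ∩ B) ∩ (B ∖ T)) ∪ T ⊆ ((B ∩ T) ∪ (T ∖ B)) ∖ ((T ∩ B) ∩ (T ∖ B)).

The two sets are equal.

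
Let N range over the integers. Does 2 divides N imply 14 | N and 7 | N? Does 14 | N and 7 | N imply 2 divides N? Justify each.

Only the reverse direction holds.

(⇒) This fails: take N = 2. Certainly 2 ∣ 2, but 14 ∤ 2.

(⇐) Suppose 14 ∣ N and 7 ∣ N. Any common multiple of 14 and 7 is a multiple of their lcm; here lcm(14, 7) = 14·7/gcd(14, 7) = 98/7 = 14, so 14 ∣ N. Since 2 ∣ 14, it follows that 2 ∣ N.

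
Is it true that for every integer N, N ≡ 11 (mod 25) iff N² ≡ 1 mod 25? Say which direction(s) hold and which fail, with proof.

(⇒) fails and (⇐) fails.

Forward direction. This fails: take N = 11. Then 11 ≡ 11 (mod 25), but 11² = 121 ≡ 21 (mod 25), not 1.

Converse. This fails: take N = 1. Then 1² = 1 ≡ 1 (mod 25), yet 1 ≡ 1 (mod 25), not 11.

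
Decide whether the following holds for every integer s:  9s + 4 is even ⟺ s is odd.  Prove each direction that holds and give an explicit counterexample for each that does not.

(⇒) This fails: s = 0 gives 9s + 4 = 4, which is even, but 0 is even, not odd.

(⇐) This also fails: s = 7 is odd, but 9s + 4 = 67 is odd, not even.

Neither direction holds.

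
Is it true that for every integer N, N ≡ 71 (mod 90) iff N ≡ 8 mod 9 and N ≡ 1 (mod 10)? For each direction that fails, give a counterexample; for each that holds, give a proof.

Both implications hold.

(⇒) Suppose N ≡ 71 (mod 90); write N = 90j + 71. Since 9 ∣ 90, reducing mod 9 gives N ≡ 71 ≡ 8 (mod 9); since 10 ∣ 90, reducing mod 10 gives N ≡ 71 ≡ 1 (mod 10).

(⇐) Conversely, if N ≡ 8 (mod 9) and N ≡ 1 (mod 10), then by the Chinese remainder theorem N ≡ 71 (mod 90). This is exactly N ≡ 71 (mod 90).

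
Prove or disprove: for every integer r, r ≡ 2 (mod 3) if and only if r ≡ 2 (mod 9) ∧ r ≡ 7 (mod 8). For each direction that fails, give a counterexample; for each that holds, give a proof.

Only the reverse direction holds.

[⇒] This fails: r = 2 gives 2 ≡ 2 (mod 3) but 2 ≡ 2 (mod 8), so the conjunction on the right does not hold.

[⇐] Conversely, if r ≡ 2 (mod 9) and r ≡ 7 (mod 8), then by the Chinese remainder theorem r ≡ 47 (mod 72). Since 47 ≡ 2 (mod 3) and 3 ∣ 72, we get r ≡ 2 (mod 3).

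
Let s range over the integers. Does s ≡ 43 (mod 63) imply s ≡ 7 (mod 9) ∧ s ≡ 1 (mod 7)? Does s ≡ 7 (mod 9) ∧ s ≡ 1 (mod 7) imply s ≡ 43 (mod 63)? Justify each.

Equivalent; both directions hold.

(⇐) If s ≡ 7 (mod 9) and s ≡ 1 (mod 7), then by the Chinese remainder theorem s ≡ 43 (mod 63). This is exactly s ≡ 43 (mod 63).

(⇒) Suppose s ≡ 43 (mod 63); write s = 63j + 43. Since 9 ∣ 63, reducing mod 9 gives s ≡ 43 ≡ 7 (mod 9); since 7 ∣ 63, reducing mod 7 gives s ≡ 43 ≡ 1 (mod 7).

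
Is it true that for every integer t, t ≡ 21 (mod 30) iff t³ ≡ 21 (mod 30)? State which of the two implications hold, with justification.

Both implications hold.

[⇒] Suppose t ≡ 21 (mod 30). Write t = 30j + 21. Then (30j + 21)³ = 27000j³ + 56700j² + 39690j + 9261 = 30(900j³ + 1890j² + 1323j + 308) + 21, so t³ ≡ 21 (mod 30).

[⇐] Conversely, suppose t³ ≡ 21 (mod 30). The only residue r in {0, …, 29} with r³ ≡ 21 (mod 30) is r = 21, so t ≡ 21 (mod 30).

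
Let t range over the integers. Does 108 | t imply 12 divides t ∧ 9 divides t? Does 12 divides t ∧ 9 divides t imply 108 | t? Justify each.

Only the forward direction holds.

(⟹) If 108 ∣ t, write t = 108q. Since 108 = 9·12, t = 12·(9q), so 12 ∣ t; and since 108 = 12·9, t = 9·(12q), so 9 ∣ t.

(⟸) This fails: take t = 36. Both 12 ∣ 36 and 9 ∣ 36, yet 36 is not a multiple of 108 (since 36 = 0·108 + 36), so 108 ∤ 36.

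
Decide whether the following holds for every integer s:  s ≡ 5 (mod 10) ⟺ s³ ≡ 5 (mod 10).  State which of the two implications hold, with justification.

Both directions hold.

(⟹) Suppose s ≡ 5 (mod 10). Write s = 10j + 5. Then (10j + 5)³ = 1000j³ + 1500j² + 750j + 125 = 10(100j³ + 150j² + 75j + 12) + 5, so s³ ≡ 5 (mod 10).

(⟸) Conversely, suppose s³ ≡ 5 (mod 10). The only residue r in {0, …, 9} with r³ ≡ 5 (mod 10) is r = 5, so s ≡ 5 (mod 10).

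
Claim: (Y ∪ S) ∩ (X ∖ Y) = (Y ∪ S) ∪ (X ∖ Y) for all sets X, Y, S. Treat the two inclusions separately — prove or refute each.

Reverse inclusion. This inclusion fails. Take X = {1}, Y = ∅, S = ∅; then 1 ∈ (Y ∪ S) ∪ (X ∖ Y) but 1 ∉ (Y ∪ S) ∩ (X ∖ Y).

Forward inclusion. Let x ∈ (Y ∪ S) ∩ (X ∖ Y). Then x ∈ X ∩ S and x ∉ Y, from which x ∈ (Y ∪ S) ∪ (X ∖ Y).

Only the forward inclusion holds.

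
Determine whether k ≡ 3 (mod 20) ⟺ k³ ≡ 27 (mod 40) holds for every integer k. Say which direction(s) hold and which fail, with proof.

(⇒) fails; (⇐) holds.

(⇒) This fails: take k = 23. Then 23 ≡ 3 (mod 20), but 23³ = 12167 ≡ 7 (mod 40), not 27.

(⇐) Conversely, the residues r modulo 40 with r³ ≡ 27 (mod 40) are exactly {3}, and each is ≡ 3 (mod 20).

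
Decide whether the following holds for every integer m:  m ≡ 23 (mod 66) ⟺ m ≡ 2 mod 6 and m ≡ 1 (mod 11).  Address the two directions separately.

Neither implication holds.

(→) This fails: m = 23 gives 23 ≡ 23 (mod 66) but 23 ≡ 5 (mod 6), so the conjunction on the right does not hold.

(←) This fails: m = 56 satisfies both congruences on the right (56 ≡ 2 mod 6 and 56 ≡ 1 mod 11) yet 56 ≡ 56 (mod 66), not 23.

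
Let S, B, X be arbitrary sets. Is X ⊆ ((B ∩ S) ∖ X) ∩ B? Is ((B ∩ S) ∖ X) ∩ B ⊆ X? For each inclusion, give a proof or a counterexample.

(⊆) This inclusion fails. Take S = ∅, B = ∅, X = {1}; then 1 ∈ X but 1 ∉ ((B ∩ S) ∖ X) ∩ B.

(⊇) This inclusion fails. Take S = {1}, B = {1}, X = ∅; then 1 ∈ ((B ∩ S) ∖ X) ∩ B but 1 ∉ X.

Both inclusions fail.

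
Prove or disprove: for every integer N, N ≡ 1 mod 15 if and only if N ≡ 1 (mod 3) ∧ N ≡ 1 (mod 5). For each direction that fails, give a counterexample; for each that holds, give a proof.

(⇒) Suppose N ≡ 1 (mod 15); write N = 15j + 1. Since 3 ∣ 15, reducing mod 3 gives N ≡ 1 (mod 3); since 5 ∣ 15, reducing mod 5 gives N ≡ 1 (mod 5).

(⇐) Conversely, if N ≡ 1 (mod 3) and N ≡ 1 (mod 5), then by the Chinese remainder theorem N ≡ 1 (mod 15). This is exactly N ≡ 1 (mod 15).

Both directions hold; the statement is true.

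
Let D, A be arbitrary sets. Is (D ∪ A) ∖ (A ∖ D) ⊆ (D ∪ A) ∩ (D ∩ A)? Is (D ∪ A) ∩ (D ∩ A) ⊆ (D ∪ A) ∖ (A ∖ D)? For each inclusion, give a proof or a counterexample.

(⟹) This inclusion fails. Take D = {1}, A = ∅; then 1 ∈ (D ∪ A) ∖ (A ∖ D) but 1 ∉ (D ∪ A) ∩ (D ∩ A).

(⟸) Let x ∈ (D ∪ A) ∩ (D ∩ A). Then x ∈ D ∩ A, from which x ∈ (D ∪ A) ∖ (A ∖ D).

Only the reverse inclusion holds.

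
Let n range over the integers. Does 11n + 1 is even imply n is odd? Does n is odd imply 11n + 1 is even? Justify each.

(←) Suppose n is odd; write n = 2j + 1. Then 11n + 1 = 11·(2j + 1) + 1 = 2·11j + 12, which is even.

(→) Suppose 11n + 1 is even. Since 11 is odd, 11n and n have the same parity, so 11n + 1 ≡ n + 1 (mod 2). As 1 is odd, 11n + 1 is even exactly when n is odd. Thus n is odd.

Both directions hold; the statement is true.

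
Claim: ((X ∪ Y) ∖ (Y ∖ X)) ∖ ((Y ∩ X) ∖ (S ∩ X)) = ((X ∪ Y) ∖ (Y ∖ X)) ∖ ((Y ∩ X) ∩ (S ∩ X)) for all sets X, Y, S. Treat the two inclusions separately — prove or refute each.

(⊆) This inclusion fails. Take X = {1}, Y = {1}, S = {1}; then 1 ∈ ((X ∪ Y) ∖ (Y ∖ X)) ∖ ((Y ∩ X) ∖ (S ∩ X)) but 1 ∉ ((X ∪ Y) ∖ (Y ∖ X)) ∖ ((Y ∩ X) ∩ (S ∩ X)).

(⊇) This inclusion fails. Take X = {1}, Y = {1}, S = ∅; then 1 ∈ ((X ∪ Y) ∖ (Y ∖ X)) ∖ ((Y ∩ X) ∩ (S ∩ X)) but 1 ∉ ((X ∪ Y) ∖ (Y ∖ X)) ∖ ((Y ∩ X) ∖ (S ∩ X)).

Neither inclusion holds.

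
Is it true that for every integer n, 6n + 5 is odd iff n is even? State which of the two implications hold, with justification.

(→) This fails: take n = 1. Then 6n + 5 = 11, which is odd, yet n = 1 is odd, not even.

(←) Suppose n is even. Since 6 is even, 6n is even for every n, so 6n + 5 has the same parity as 5, which is odd. Hence 6n + 5 is odd.

Only the reverse direction holds.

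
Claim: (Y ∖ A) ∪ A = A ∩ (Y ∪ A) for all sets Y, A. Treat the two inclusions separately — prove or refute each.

The sets are not equal: only the reverse inclusion holds.

(⊆) This inclusion fails. Take Y = {1}, A = ∅; then 1 ∈ (Y ∖ A) ∪ A but 1 ∉ A ∩ (Y ∪ A).

(⊇) Let x ∈ A ∩ (Y ∪ A). Then either x ∈ A and x ∉ Y; or x ∈ Y ∩ A. In each case x ∈ (Y ∖ A) ∪ A, so A ∩ (Y ∪ A) ⊆ (Y ∖ A) ∪ A.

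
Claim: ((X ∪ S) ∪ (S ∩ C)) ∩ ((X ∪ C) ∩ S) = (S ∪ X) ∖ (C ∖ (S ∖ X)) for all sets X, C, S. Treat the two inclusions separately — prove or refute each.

(⟹) This inclusion fails. Take X = {1}, C = {1}, S = {1}; then 1 ∈ ((X ∪ S) ∪ (S ∩ C)) ∩ ((X ∪ C) ∩ S) but 1 ∉ (S ∪ X) ∖ (C ∖ (S ∖ X)).

(⟸) This inclusion fails. Take X = {1}, C = ∅, S = ∅; then 1 ∈ (S ∪ X) ∖ (C ∖ (S ∖ X)) but 1 ∉ ((X ∪ S) ∪ (S ∩ C)) ∩ ((X ∪ C) ∩ S).

Both inclusions fail.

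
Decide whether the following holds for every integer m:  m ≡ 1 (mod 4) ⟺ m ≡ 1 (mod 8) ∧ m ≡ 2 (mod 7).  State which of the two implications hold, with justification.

Not equivalent: only (⇐) holds.

Forward direction. This fails: m = 1 gives 1 ≡ 1 (mod 4) but 1 ≡ 1 (mod 7), so the conjunction on the right does not hold.

Converse. If m ≡ 1 (mod 8) and m ≡ 2 (mod 7), then by the Chinese remainder theorem m ≡ 9 (mod 56). Since 9 ≡ 1 (mod 4) and 4 ∣ 56, we get m ≡ 1 (mod 4).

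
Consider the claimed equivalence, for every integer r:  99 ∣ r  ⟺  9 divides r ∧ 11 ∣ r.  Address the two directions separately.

(⟸) Suppose 9 ∣ r and 11 ∣ r. Any common multiple of 9 and 11 is a multiple of their lcm; here gcd(9, 11) = 1, so lcm(9, 11) = 9·11 = 99, so 99 ∣ r.

(⟹) If 99 ∣ r, write r = 99q. Since 99 = 11·9, r = 9·(11q), so 9 ∣ r; and since 99 = 9·11, r = 11·(9q), so 11 ∣ r.

Both directions hold.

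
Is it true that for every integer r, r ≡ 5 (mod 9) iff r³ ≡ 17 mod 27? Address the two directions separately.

Both directions hold.

[⇒] Suppose r ≡ 5 (mod 9). Working modulo 27, r ∈ {5, 14, 23}; for each such r, r³ ≡ 17 (mod 27).

[⇐] Conversely, the residues r modulo 27 with r³ ≡ 17 (mod 27) are exactly {5, 14, 23}, and each is ≡ 5 (mod 9).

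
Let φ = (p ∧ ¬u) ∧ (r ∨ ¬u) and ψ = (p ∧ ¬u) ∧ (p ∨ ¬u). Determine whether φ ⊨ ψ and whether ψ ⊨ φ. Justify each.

Both directions hold; the statement is true.

(⟹) Assume the antecedent. If r is true, the antecedent forces (r = T, p = T, u = F), and (p ∧ ¬u) ∧ (p ∨ ¬u) holds there. If r is false, the antecedent forces (r = F, p = T, u = F), and (p ∧ ¬u) ∧ (p ∨ ¬u) holds there. Either way (p ∧ ¬u) ∧ (p ∨ ¬u) holds.

(⟸) Assume the antecedent. If r is true, the antecedent forces (r = T, p = T, u = F), and (p ∧ ¬u) ∧ (r ∨ ¬u) holds there. If r is false, the antecedent forces (r = F, p = T, u = F), and (p ∧ ¬u) ∧ (r ∨ ¬u) holds there. Either way (p ∧ ¬u) ∧ (r ∨ ¬u) holds.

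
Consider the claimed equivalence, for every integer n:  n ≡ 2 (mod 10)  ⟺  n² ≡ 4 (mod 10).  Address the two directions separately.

[⇒] Suppose n ≡ 2 (mod 10). Write n = 10j + 2. Then (10j + 2)² = 100j² + 40j + 4 = 10(10j² + 4j) + 4, so n² ≡ 4 (mod 10).

[⇐] This fails: take n = 8. Then 8² = 64 ≡ 4 (mod 10), yet 8 ≡ 8 (mod 10), not 2.

(⇒) holds; (⇐) fails.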